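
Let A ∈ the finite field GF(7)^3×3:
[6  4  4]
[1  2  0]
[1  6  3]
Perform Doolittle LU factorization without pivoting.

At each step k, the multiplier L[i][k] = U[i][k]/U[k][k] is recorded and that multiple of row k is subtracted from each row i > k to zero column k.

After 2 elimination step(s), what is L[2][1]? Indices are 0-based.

L[2][1] = 4

k=0: U[0][0]=6
  eliminate (1,0): mult=6, new row 1: (0, 6, 4); set L[1][0]=6
  eliminate (2,0): mult=6, new row 2: (0, 3, 0); set L[2][0]=6
k=1: U[1][1]=6
  eliminate (2,1): mult=4, new row 2: (0, 0, 5); set L[2][1]=4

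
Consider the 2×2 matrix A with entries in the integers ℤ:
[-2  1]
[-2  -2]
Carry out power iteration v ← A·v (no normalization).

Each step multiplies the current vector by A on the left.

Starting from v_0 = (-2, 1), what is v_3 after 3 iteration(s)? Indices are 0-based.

v_3 = (2, 44)

v_0 = (-2, 1).
v_1 = A·v_0 = (5, 2).
v_2 = A·v_1 = (-8, -14).
v_3 = A·v_2 = (2, 44).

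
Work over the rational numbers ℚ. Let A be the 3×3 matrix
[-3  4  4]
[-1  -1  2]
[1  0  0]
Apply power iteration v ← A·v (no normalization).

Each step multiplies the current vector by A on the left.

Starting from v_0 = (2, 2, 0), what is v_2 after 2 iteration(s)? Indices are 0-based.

v_0 = (2, 2, 0).
v_1 = A·v_0 = (2, -4, 2).
v_2 = A·v_1 = (-14, 6, 2).

v_2 = (-14, 6, 2)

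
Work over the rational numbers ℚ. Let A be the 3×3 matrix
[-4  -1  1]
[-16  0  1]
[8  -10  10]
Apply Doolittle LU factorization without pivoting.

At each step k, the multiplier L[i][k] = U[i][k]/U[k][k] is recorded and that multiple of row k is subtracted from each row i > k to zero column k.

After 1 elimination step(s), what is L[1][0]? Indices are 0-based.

L[1][0] = 4

[col 0] pivot -4
  R1 -= 4*R0 → (0, 4, -3)  (L[1][0] := 4)
  R2 -= -2*R0 → (0, -12, 12)  (L[2][0] := -2)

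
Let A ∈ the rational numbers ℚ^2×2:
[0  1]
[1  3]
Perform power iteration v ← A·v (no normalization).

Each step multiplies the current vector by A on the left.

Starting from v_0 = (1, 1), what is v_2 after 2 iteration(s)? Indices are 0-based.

v_2 = (4, 13)

v_0 = (1, 1).
v_1 = A·v_0 = (1, 4).
v_2 = A·v_1 = (4, 13).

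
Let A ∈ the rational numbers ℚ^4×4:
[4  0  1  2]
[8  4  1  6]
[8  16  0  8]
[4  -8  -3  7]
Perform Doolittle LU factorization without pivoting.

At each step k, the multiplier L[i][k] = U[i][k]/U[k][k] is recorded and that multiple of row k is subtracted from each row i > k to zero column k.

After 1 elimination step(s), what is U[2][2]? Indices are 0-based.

[col 0] pivot 4
  R1 -= 2*R0 → (0, 4, -1, 2)  (L[1][0] := 2)
  R2 -= 2*R0 → (0, 16, -2, 4)  (L[2][0] := 2)
  R3 -= 1*R0 → (0, -8, -4, 5)  (L[3][0] := 1)

U[2][2] = -2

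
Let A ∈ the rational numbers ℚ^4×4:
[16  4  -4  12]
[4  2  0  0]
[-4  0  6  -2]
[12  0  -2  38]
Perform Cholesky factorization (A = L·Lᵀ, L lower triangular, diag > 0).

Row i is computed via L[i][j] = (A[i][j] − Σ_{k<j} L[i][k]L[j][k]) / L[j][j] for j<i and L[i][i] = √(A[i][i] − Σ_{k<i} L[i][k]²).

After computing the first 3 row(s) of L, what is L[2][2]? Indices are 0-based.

L[2][2] = 2

Step 1: L[0][0] = √(16) = 4.
  L[1][0] = (4) / L[0][0] = 1.
Step 2: L[1][1] = √(1) = 1.
  L[2][0] = (-4) / L[0][0] = -1.
  L[2][1] = (1) / L[1][1] = 1.
Step 3: L[2][2] = √(4) = 2.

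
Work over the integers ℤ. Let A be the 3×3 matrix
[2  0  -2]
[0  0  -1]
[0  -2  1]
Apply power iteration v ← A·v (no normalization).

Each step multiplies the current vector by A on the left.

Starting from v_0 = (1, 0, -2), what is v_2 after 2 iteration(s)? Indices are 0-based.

v_2 = (16, 2, -6)

v_0 = (1, 0, -2).
v_1 = A·v_0 = (6, 2, -2).
v_2 = A·v_1 = (16, 2, -6).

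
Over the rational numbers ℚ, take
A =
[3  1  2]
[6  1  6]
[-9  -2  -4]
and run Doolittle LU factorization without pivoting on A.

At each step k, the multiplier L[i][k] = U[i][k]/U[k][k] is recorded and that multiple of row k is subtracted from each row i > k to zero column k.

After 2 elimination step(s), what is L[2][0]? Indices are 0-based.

L[2][0] = -3

Step 1: pivot at (0,0) is 3.
  row1 ← row1 − (2)·row0  ⇒  L[1][0]=2, U row1=(0, -1, 2)
  row2 ← row2 − (-3)·row0  ⇒  L[2][0]=-3, U row2=(0, 1, 2)
Step 2: pivot at (1,1) is -1.
  row2 ← row2 − (-1)·row1  ⇒  L[2][1]=-1, U row2=(0, 0, 4)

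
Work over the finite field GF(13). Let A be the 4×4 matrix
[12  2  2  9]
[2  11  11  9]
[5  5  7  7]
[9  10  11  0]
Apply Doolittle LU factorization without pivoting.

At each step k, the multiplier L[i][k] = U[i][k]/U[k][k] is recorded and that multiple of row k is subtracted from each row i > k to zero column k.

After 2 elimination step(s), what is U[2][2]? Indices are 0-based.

U[2][2] = 2

[col 0] pivot 12
  R1 -= 11*R0 → (0, 2, 2, 1)  (L[1][0] := 11)
  R2 -= 8*R0 → (0, 2, 4, 0)  (L[2][0] := 8)
  R3 -= 4*R0 → (0, 2, 3, 3)  (L[3][0] := 4)
[col 1] pivot 2
  R2 -= 1*R1 → (0, 0, 2, 12)  (L[2][1] := 1)
  R3 -= 1*R1 → (0, 0, 1, 2)  (L[3][1] := 1)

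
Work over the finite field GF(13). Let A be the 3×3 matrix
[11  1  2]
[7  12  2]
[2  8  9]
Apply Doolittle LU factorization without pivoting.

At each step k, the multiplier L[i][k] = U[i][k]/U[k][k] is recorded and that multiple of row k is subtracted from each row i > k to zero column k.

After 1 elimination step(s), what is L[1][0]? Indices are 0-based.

Step 1: pivot at (0,0) is 11.
  row1 ← row1 − (3)·row0  ⇒  L[1][0]=3, U row1=(0, 9, 9)
  row2 ← row2 − (12)·row0  ⇒  L[2][0]=12, U row2=(0, 9, 11)

L[1][0] = 3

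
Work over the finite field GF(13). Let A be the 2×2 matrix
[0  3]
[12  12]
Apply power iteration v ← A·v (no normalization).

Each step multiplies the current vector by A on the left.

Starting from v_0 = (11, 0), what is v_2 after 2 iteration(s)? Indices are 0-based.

v_2 = (6, 11)

v_0 = (11, 0).
v_1 = A·v_0 = (0, 2).
v_2 = A·v_1 = (6, 11).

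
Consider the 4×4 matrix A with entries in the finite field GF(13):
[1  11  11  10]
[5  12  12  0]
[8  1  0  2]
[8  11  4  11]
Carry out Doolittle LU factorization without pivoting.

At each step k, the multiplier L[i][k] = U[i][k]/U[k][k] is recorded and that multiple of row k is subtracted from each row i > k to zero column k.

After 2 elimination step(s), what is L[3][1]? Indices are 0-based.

L[3][1] = 3

[col 0] pivot 1
  R1 -= 5*R0 → (0, 9, 9, 2)  (L[1][0] := 5)
  R2 -= 8*R0 → (0, 4, 3, 0)  (L[2][0] := 8)
  R3 -= 8*R0 → (0, 1, 7, 9)  (L[3][0] := 8)
[col 1] pivot 9
  R2 -= 12*R1 → (0, 0, 12, 2)  (L[2][1] := 12)
  R3 -= 3*R1 → (0, 0, 6, 3)  (L[3][1] := 3)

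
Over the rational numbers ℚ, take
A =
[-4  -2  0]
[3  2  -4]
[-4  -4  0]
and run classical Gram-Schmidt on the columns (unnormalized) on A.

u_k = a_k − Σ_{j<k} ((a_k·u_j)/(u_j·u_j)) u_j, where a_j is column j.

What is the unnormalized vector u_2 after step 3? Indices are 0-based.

Step 1: u_0 = a_0 = (-4, 3, -4).
Step 2: u_1 = a_1 − (30/41)·u_0 = (38/41, -8/41, -44/41).
Step 3: u_2 = a_2 − (-12/41)·u_0 − (8/21)·u_1 = (-32/21, -64/21, -16/21).

u_2 = (-32/21, -64/21, -16/21)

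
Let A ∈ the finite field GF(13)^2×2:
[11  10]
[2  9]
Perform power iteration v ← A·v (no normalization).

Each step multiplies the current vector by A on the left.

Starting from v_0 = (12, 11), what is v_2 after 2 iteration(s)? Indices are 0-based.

v_0 = (12, 11).
v_1 = A·v_0 = (8, 6).
v_2 = A·v_1 = (5, 5).

v_2 = (5, 5)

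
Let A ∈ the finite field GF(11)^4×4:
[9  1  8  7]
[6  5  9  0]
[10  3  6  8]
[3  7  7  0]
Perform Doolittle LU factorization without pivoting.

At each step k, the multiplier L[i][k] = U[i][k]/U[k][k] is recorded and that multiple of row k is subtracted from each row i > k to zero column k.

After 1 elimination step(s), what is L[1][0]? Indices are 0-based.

Step 1: pivot at (0,0) is 9.
  row1 ← row1 − (8)·row0  ⇒  L[1][0]=8, U row1=(0, 8, 0, 10)
  row2 ← row2 − (6)·row0  ⇒  L[2][0]=6, U row2=(0, 8, 2, 10)
  row3 ← row3 − (4)·row0  ⇒  L[3][0]=4, U row3=(0, 3, 8, 5)

L[1][0] = 8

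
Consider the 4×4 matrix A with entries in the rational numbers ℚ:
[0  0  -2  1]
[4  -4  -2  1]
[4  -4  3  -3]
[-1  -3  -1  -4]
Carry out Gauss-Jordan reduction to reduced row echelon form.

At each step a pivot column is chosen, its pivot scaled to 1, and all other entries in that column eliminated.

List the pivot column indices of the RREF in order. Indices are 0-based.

pivot columns: 0, 1, 2, 3

pivot(0,0): swap R0↔R1
pivot(0,0)=4: scale R0 → (1, -1, -1/2, 1/4)
  clear (2,0): R2 −= (4)R0 → (0, 0, 5, -4)
  clear (3,0): R3 −= (-1)R0 → (0, -4, -3/2, -15/4)
pivot(1,1): swap R1↔R3
pivot(1,1)=-4: scale R1 → (0, 1, 3/8, 15/16)
  clear (0,1): R0 −= (-1)R1 → (1, 0, -1/8, 19/16)
pivot(2,2)=5: scale R2 → (0, 0, 1, -4/5)
  clear (0,2): R0 −= (-1/8)R2 → (1, 0, 0, 87/80)
  clear (1,2): R1 −= (3/8)R2 → (0, 1, 0, 99/80)
  clear (3,2): R3 −= (-2)R2 → (0, 0, 0, -3/5)
pivot(3,3)=-3/5: scale R3 → (0, 0, 0, 1)
  clear (0,3): R0 −= (87/80)R3 → (1, 0, 0, 0)
  clear (1,3): R1 −= (99/80)R3 → (0, 1, 0, 0)
  clear (2,3): R2 −= (-4/5)R3 → (0, 0, 1, 0)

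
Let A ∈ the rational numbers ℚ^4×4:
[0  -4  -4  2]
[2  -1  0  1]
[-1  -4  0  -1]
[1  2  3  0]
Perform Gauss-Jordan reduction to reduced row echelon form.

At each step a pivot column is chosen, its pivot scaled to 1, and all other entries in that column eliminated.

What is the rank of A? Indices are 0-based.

[1] R0 <-> R1
[1] R0 /= 2  ⇒  (1, -1/2, 0, 1/2)
     R2 -= -1·R0  ⇒  (0, -9/2, 0, -1/2)
     R3 -= 1·R0  ⇒  (0, 5/2, 3, -1/2)
[2] R1 /= -4  ⇒  (0, 1, 1, -1/2)
     R0 -= -1/2·R1  ⇒  (1, 0, 1/2, 1/4)
     R2 -= -9/2·R1  ⇒  (0, 0, 9/2, -11/4)
     R3 -= 5/2·R1  ⇒  (0, 0, 1/2, 3/4)
[3] R2 /= 9/2  ⇒  (0, 0, 1, -11/18)
     R0 -= 1/2·R2  ⇒  (1, 0, 0, 5/9)
     R1 -= 1·R2  ⇒  (0, 1, 0, 1/9)
     R3 -= 1/2·R2  ⇒  (0, 0, 0, 19/18)
[4] R3 /= 19/18  ⇒  (0, 0, 0, 1)
     R0 -= 5/9·R3  ⇒  (1, 0, 0, 0)
     R1 -= 1/9·R3  ⇒  (0, 1, 0, 0)
     R2 -= -11/18·R3  ⇒  (0, 0, 1, 0)

rank = 4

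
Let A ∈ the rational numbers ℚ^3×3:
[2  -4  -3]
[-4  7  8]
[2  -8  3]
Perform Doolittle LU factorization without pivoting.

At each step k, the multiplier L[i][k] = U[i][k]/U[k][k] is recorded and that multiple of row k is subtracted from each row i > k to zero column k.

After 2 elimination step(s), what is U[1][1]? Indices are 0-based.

[col 0] pivot 2
  R1 -= -2*R0 → (0, -1, 2)  (L[1][0] := -2)
  R2 -= 1*R0 → (0, -4, 6)  (L[2][0] := 1)
[col 1] pivot -1
  R2 -= 4*R1 → (0, 0, -2)  (L[2][1] := 4)

U[1][1] = -1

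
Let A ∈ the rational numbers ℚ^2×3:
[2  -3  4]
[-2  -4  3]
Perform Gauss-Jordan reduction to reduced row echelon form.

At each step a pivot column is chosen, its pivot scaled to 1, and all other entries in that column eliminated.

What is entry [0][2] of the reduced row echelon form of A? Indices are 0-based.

M[0][2] = 1/2

step 1: normalize row 0 (÷2) = (1, -3/2, 2)
  row 1: subtract -2×row0 = (0, -7, 7)
step 2: normalize row 1 (÷-7) = (0, 1, -1)
  row 0: subtract -3/2×row1 = (1, 0, 1/2)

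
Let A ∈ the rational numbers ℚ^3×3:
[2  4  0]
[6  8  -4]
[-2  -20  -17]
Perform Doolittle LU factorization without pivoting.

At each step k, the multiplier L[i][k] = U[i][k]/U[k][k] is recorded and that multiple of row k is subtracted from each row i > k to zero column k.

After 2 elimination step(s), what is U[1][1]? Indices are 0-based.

U[1][1] = -4

k=0: U[0][0]=2
  eliminate (1,0): mult=3, new row 1: (0, -4, -4); set L[1][0]=3
  eliminate (2,0): mult=-1, new row 2: (0, -16, -17); set L[2][0]=-1
k=1: U[1][1]=-4
  eliminate (2,1): mult=4, new row 2: (0, 0, -1); set L[2][1]=4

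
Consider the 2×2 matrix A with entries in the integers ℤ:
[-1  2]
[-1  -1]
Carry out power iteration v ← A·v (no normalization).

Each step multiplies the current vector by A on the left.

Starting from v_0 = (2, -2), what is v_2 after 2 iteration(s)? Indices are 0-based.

v_0 = (2, -2).
v_1 = A·v_0 = (-6, 0).
v_2 = A·v_1 = (6, 6).

v_2 = (6, 6)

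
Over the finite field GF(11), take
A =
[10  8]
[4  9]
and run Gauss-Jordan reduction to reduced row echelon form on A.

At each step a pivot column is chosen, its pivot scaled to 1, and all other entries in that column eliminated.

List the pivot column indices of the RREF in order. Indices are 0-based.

pivot columns: 0, 1

[1] R0 /= 10  ⇒  (1, 3)
     R1 -= 4·R0  ⇒  (0, 8)
[2] R1 /= 8  ⇒  (0, 1)
     R0 -= 3·R1  ⇒  (1, 0)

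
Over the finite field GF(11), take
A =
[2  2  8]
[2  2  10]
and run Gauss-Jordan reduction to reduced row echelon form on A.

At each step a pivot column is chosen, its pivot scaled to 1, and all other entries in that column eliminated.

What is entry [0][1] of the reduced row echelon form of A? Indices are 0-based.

M[0][1] = 1

pivot(0,0)=2: scale R0 → (1, 1, 4)
  clear (1,0): R1 −= (2)R0 → (0, 0, 2)
col 1: no nonzero at/below row 1; advance.
pivot(1,2)=2: scale R1 → (0, 0, 1)
  clear (0,2): R0 −= (4)R1 → (1, 1, 0)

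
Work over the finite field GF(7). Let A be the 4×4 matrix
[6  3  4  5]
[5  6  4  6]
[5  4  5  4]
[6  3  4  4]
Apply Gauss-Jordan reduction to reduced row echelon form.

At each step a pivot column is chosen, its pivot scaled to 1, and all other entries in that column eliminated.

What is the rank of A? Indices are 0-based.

pivot(0,0)=6: scale R0 → (1, 4, 3, 2)
  clear (1,0): R1 −= (5)R0 → (0, 0, 3, 3)
  clear (2,0): R2 −= (5)R0 → (0, 5, 4, 1)
  clear (3,0): R3 −= (6)R0 → (0, 0, 0, 6)
pivot(1,1): swap R1↔R2
pivot(1,1)=5: scale R1 → (0, 1, 5, 3)
  clear (0,1): R0 −= (4)R1 → (1, 0, 4, 4)
pivot(2,2)=3: scale R2 → (0, 0, 1, 1)
  clear (0,2): R0 −= (4)R2 → (1, 0, 0, 0)
  clear (1,2): R1 −= (5)R2 → (0, 1, 0, 5)
pivot(3,3)=6: scale R3 → (0, 0, 0, 1)
  clear (1,3): R1 −= (5)R3 → (0, 1, 0, 0)
  clear (2,3): R2 −= (1)R3 → (0, 0, 1, 0)

rank = 4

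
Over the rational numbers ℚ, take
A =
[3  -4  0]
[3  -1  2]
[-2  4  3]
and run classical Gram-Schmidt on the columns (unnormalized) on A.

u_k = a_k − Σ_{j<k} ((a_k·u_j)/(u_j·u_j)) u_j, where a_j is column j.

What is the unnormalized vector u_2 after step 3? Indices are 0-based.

u_2 = (190/197, -76/197, 171/197)

Step 1: u_0 = a_0 = (3, 3, -2).
Step 2: u_1 = a_1 − (-23/22)·u_0 = (-19/22, 47/22, 21/11).
Step 3: u_2 = a_2 − (0)·u_0 − (220/197)·u_1 = (190/197, -76/197, 171/197).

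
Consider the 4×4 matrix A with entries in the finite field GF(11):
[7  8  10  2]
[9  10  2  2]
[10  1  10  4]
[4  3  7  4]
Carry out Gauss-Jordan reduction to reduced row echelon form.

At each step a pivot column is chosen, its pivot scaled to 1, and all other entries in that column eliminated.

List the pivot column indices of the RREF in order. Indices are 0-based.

pivot columns: 0, 1, 2, 3

pivot(0,0)=7: scale R0 → (1, 9, 3, 5)
  clear (1,0): R1 −= (9)R0 → (0, 6, 8, 1)
  clear (2,0): R2 −= (10)R0 → (0, 10, 2, 9)
  clear (3,0): R3 −= (4)R0 → (0, 0, 6, 6)
pivot(1,1)=6: scale R1 → (0, 1, 5, 2)
  clear (0,1): R0 −= (9)R1 → (1, 0, 2, 9)
  clear (2,1): R2 −= (10)R1 → (0, 0, 7, 0)
pivot(2,2)=7: scale R2 → (0, 0, 1, 0)
  clear (0,2): R0 −= (2)R2 → (1, 0, 0, 9)
  clear (1,2): R1 −= (5)R2 → (0, 1, 0, 2)
  clear (3,2): R3 −= (6)R2 → (0, 0, 0, 6)
pivot(3,3)=6: scale R3 → (0, 0, 0, 1)
  clear (0,3): R0 −= (9)R3 → (1, 0, 0, 0)
  clear (1,3): R1 −= (2)R3 → (0, 1, 0, 0)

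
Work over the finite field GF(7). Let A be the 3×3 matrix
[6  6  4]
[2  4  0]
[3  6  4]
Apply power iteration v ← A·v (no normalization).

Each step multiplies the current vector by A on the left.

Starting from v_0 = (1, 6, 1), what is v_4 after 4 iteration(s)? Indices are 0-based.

v_4 = (0, 2, 0)

v_0 = (1, 6, 1).
v_1 = A·v_0 = (4, 5, 1).
v_2 = A·v_1 = (2, 0, 4).
v_3 = A·v_2 = (0, 4, 1).
v_4 = A·v_3 = (0, 2, 0).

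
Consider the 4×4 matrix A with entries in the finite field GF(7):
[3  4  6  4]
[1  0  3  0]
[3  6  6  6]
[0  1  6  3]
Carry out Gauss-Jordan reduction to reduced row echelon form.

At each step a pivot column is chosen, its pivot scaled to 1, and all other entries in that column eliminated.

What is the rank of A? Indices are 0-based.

pivot(0,0)=3: scale R0 → (1, 6, 2, 6)
  clear (1,0): R1 −= (1)R0 → (0, 1, 1, 1)
  clear (2,0): R2 −= (3)R0 → (0, 2, 0, 2)
pivot(1,1)=1: scale R1 → (0, 1, 1, 1)
  clear (0,1): R0 −= (6)R1 → (1, 0, 3, 0)
  clear (2,1): R2 −= (2)R1 → (0, 0, 5, 0)
  clear (3,1): R3 −= (1)R1 → (0, 0, 5, 2)
pivot(2,2)=5: scale R2 → (0, 0, 1, 0)
  clear (0,2): R0 −= (3)R2 → (1, 0, 0, 0)
  clear (1,2): R1 −= (1)R2 → (0, 1, 0, 1)
  clear (3,2): R3 −= (5)R2 → (0, 0, 0, 2)
pivot(3,3)=2: scale R3 → (0, 0, 0, 1)
  clear (1,3): R1 −= (1)R3 → (0, 1, 0, 0)

rank = 4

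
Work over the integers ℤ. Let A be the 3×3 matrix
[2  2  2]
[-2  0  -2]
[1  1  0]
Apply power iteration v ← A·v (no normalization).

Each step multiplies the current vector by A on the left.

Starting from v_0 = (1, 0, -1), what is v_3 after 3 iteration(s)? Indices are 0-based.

v_0 = (1, 0, -1).
v_1 = A·v_0 = (0, 0, 1).
v_2 = A·v_1 = (2, -2, 0).
v_3 = A·v_2 = (0, -4, 0).

v_3 = (0, -4, 0)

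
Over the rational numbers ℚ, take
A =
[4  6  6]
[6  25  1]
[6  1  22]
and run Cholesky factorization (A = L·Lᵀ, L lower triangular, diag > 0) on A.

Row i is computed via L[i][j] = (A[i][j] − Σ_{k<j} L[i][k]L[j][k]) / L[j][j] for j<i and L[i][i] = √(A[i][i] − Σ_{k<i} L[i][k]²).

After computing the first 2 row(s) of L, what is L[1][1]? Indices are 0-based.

L[1][1] = 4

Step 1: L[0][0] = √(4) = 2.
  L[1][0] = (6) / L[0][0] = 3.
Step 2: L[1][1] = √(16) = 4.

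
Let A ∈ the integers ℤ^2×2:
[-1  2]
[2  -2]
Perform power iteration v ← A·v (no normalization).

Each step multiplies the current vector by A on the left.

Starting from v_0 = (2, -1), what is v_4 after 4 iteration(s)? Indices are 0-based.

v_4 = (200, -256)

v_0 = (2, -1).
v_1 = A·v_0 = (-4, 6).
v_2 = A·v_1 = (16, -20).
v_3 = A·v_2 = (-56, 72).
v_4 = A·v_3 = (200, -256).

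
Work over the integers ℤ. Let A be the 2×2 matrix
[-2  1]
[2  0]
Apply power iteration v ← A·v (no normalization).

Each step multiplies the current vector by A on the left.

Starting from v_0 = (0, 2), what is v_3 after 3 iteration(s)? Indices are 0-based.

v_0 = (0, 2).
v_1 = A·v_0 = (2, 0).
v_2 = A·v_1 = (-4, 4).
v_3 = A·v_2 = (12, -8).

v_3 = (12, -8)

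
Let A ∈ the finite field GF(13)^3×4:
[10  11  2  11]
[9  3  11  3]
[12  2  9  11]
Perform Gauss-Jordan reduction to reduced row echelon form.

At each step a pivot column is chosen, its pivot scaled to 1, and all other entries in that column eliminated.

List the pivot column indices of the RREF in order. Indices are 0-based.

step 1: normalize row 0 (÷10) = (1, 5, 8, 5)
  row 1: subtract 9×row0 = (0, 10, 4, 10)
  row 2: subtract 12×row0 = (0, 7, 4, 3)
step 2: normalize row 1 (÷10) = (0, 1, 3, 1)
  row 0: subtract 5×row1 = (1, 0, 6, 0)
  row 2: subtract 7×row1 = (0, 0, 9, 9)
step 3: normalize row 2 (÷9) = (0, 0, 1, 1)
  row 0: subtract 6×row2 = (1, 0, 0, 7)
  row 1: subtract 3×row2 = (0, 1, 0, 11)

pivot columns: 0, 1, 2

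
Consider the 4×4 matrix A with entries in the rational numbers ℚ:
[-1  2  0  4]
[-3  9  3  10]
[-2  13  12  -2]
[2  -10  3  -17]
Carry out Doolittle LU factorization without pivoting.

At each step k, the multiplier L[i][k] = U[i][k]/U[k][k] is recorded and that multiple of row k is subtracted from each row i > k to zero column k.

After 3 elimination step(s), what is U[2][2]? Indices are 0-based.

[col 0] pivot -1
  R1 -= 3*R0 → (0, 3, 3, -2)  (L[1][0] := 3)
  R2 -= 2*R0 → (0, 9, 12, -10)  (L[2][0] := 2)
  R3 -= -2*R0 → (0, -6, 3, -9)  (L[3][0] := -2)
[col 1] pivot 3
  R2 -= 3*R1 → (0, 0, 3, -4)  (L[2][1] := 3)
  R3 -= -2*R1 → (0, 0, 9, -13)  (L[3][1] := -2)
[col 2] pivot 3
  R3 -= 3*R2 → (0, 0, 0, -1)  (L[3][2] := 3)

U[2][2] = 3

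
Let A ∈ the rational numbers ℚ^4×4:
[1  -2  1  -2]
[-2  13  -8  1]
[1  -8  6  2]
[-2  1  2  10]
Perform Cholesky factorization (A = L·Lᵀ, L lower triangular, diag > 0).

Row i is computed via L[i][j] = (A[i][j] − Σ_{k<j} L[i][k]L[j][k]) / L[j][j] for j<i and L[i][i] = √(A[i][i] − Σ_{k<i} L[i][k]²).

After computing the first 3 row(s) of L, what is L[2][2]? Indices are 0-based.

Step 1: L[0][0] = √(1) = 1.
  L[1][0] = (-2) / L[0][0] = -2.
Step 2: L[1][1] = √(9) = 3.
  L[2][0] = (1) / L[0][0] = 1.
  L[2][1] = (-6) / L[1][1] = -2.
Step 3: L[2][2] = √(1) = 1.

L[2][2] = 1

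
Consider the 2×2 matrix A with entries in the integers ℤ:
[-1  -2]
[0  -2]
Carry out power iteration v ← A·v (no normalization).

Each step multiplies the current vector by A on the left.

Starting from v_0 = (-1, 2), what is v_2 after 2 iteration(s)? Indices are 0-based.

v_2 = (11, 8)

v_0 = (-1, 2).
v_1 = A·v_0 = (-3, -4).
v_2 = A·v_1 = (11, 8).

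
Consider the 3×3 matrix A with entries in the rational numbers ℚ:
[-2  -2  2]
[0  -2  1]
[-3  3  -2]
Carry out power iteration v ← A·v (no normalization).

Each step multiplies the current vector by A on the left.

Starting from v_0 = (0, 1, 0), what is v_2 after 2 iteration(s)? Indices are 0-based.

v_0 = (0, 1, 0).
v_1 = A·v_0 = (-2, -2, 3).
v_2 = A·v_1 = (14, 7, -6).

v_2 = (14, 7, -6)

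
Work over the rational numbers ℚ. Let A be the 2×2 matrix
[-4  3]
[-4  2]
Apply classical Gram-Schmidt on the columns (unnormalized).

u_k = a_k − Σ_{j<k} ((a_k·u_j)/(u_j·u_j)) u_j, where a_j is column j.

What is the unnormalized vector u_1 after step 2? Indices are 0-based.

Step 1: u_0 = a_0 = (-4, -4).
Step 2: u_1 = a_1 − (-5/8)·u_0 = (1/2, -1/2).

u_1 = (1/2, -1/2)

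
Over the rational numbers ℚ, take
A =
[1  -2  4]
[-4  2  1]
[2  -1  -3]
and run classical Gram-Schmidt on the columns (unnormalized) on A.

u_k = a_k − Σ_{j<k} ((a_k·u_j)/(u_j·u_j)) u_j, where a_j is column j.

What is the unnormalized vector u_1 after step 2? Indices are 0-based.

u_1 = (-10/7, -2/7, 1/7)

Step 1: u_0 = a_0 = (1, -4, 2).
Step 2: u_1 = a_1 − (-4/7)·u_0 = (-10/7, -2/7, 1/7).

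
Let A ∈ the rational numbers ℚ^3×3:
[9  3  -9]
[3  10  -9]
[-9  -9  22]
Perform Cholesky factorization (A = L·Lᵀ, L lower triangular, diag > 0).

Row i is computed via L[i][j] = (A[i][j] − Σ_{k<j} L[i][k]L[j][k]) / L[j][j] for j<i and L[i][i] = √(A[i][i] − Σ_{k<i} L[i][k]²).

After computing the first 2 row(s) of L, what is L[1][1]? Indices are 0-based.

Step 1: L[0][0] = √(9) = 3.
  L[1][0] = (3) / L[0][0] = 1.
Step 2: L[1][1] = √(9) = 3.

L[1][1] = 3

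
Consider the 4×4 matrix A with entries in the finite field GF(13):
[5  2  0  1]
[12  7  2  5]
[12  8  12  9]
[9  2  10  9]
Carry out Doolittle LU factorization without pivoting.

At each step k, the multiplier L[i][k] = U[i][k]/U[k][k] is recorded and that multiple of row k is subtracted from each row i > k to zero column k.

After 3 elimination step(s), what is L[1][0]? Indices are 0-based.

L[1][0] = 5

[col 0] pivot 5
  R1 -= 5*R0 → (0, 10, 2, 0)  (L[1][0] := 5)
  R2 -= 5*R0 → (0, 11, 12, 4)  (L[2][0] := 5)
  R3 -= 7*R0 → (0, 1, 10, 2)  (L[3][0] := 7)
[col 1] pivot 10
  R2 -= 5*R1 → (0, 0, 2, 4)  (L[2][1] := 5)
  R3 -= 4*R1 → (0, 0, 2, 2)  (L[3][1] := 4)
[col 2] pivot 2
  R3 -= 1*R2 → (0, 0, 0, 11)  (L[3][2] := 1)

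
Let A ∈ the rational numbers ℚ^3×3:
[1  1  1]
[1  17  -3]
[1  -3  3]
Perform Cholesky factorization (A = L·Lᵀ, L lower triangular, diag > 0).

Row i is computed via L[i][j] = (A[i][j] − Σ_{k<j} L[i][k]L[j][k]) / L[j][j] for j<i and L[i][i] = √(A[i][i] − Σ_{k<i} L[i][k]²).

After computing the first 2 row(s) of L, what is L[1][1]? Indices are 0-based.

L[1][1] = 4

Step 1: L[0][0] = √(1) = 1.
  L[1][0] = (1) / L[0][0] = 1.
Step 2: L[1][1] = √(16) = 4.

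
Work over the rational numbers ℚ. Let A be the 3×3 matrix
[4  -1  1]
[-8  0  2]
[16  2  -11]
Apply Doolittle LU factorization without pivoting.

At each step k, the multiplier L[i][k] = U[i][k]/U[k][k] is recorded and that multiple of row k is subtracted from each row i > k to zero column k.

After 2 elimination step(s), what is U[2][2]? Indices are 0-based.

U[2][2] = -3

k=0: U[0][0]=4
  eliminate (1,0): mult=-2, new row 1: (0, -2, 4); set L[1][0]=-2
  eliminate (2,0): mult=4, new row 2: (0, 6, -15); set L[2][0]=4
k=1: U[1][1]=-2
  eliminate (2,1): mult=-3, new row 2: (0, 0, -3); set L[2][1]=-3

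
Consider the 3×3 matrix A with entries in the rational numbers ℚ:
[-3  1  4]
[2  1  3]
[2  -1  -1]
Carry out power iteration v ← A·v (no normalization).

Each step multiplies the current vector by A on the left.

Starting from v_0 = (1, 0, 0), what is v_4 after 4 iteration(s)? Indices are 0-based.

v_0 = (1, 0, 0).
v_1 = A·v_0 = (-3, 2, 2).
v_2 = A·v_1 = (19, 2, -10).
v_3 = A·v_2 = (-95, 10, 46).
v_4 = A·v_3 = (479, -42, -246).

v_4 = (479, -42, -246)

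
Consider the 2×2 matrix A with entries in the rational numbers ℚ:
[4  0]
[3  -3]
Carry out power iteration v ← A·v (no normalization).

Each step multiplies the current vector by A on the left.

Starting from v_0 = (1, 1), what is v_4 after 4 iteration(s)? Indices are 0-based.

v_0 = (1, 1).
v_1 = A·v_0 = (4, 0).
v_2 = A·v_1 = (16, 12).
v_3 = A·v_2 = (64, 12).
v_4 = A·v_3 = (256, 156).

v_4 = (256, 156)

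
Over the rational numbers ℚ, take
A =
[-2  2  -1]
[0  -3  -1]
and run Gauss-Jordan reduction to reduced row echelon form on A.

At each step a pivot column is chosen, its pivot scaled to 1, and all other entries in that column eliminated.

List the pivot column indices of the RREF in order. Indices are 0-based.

pivot columns: 0, 1

pivot(0,0)=-2: scale R0 → (1, -1, 1/2)
pivot(1,1)=-3: scale R1 → (0, 1, 1/3)
  clear (0,1): R0 −= (-1)R1 → (1, 0, 5/6)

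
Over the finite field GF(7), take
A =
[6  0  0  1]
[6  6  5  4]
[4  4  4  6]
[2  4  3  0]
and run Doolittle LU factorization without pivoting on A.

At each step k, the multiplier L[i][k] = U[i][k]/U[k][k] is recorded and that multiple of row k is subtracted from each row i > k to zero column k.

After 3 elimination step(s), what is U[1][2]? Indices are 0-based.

U[1][2] = 5

Step 1: pivot at (0,0) is 6.
  row1 ← row1 − (1)·row0  ⇒  L[1][0]=1, U row1=(0, 6, 5, 3)
  row2 ← row2 − (3)·row0  ⇒  L[2][0]=3, U row2=(0, 4, 4, 3)
  row3 ← row3 − (5)·row0  ⇒  L[3][0]=5, U row3=(0, 4, 3, 2)
Step 2: pivot at (1,1) is 6.
  row2 ← row2 − (3)·row1  ⇒  L[2][1]=3, U row2=(0, 0, 3, 1)
  row3 ← row3 − (3)·row1  ⇒  L[3][1]=3, U row3=(0, 0, 2, 0)
Step 3: pivot at (2,2) is 3.
  row3 ← row3 − (3)·row2  ⇒  L[3][2]=3, U row3=(0, 0, 0, 4)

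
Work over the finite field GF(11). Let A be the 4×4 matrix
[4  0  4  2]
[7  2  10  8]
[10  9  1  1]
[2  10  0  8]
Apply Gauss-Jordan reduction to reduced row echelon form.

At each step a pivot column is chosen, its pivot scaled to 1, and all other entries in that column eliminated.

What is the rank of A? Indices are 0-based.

pivot(0,0)=4: scale R0 → (1, 0, 1, 6)
  clear (1,0): R1 −= (7)R0 → (0, 2, 3, 10)
  clear (2,0): R2 −= (10)R0 → (0, 9, 2, 7)
  clear (3,0): R3 −= (2)R0 → (0, 10, 9, 7)
pivot(1,1)=2: scale R1 → (0, 1, 7, 5)
  clear (2,1): R2 −= (9)R1 → (0, 0, 5, 6)
  clear (3,1): R3 −= (10)R1 → (0, 0, 5, 1)
pivot(2,2)=5: scale R2 → (0, 0, 1, 10)
  clear (0,2): R0 −= (1)R2 → (1, 0, 0, 7)
  clear (1,2): R1 −= (7)R2 → (0, 1, 0, 1)
  clear (3,2): R3 −= (5)R2 → (0, 0, 0, 6)
pivot(3,3)=6: scale R3 → (0, 0, 0, 1)
  clear (0,3): R0 −= (7)R3 → (1, 0, 0, 0)
  clear (1,3): R1 −= (1)R3 → (0, 1, 0, 0)
  clear (2,3): R2 −= (10)R3 → (0, 0, 1, 0)

rank = 4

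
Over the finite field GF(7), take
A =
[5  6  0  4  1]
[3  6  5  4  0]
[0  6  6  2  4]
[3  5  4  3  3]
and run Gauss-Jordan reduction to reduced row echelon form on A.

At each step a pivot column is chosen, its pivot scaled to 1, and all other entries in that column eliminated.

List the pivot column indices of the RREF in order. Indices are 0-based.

step 1: normalize row 0 (÷5) = (1, 4, 0, 5, 3)
  row 1: subtract 3×row0 = (0, 1, 5, 3, 5)
  row 3: subtract 3×row0 = (0, 0, 4, 2, 1)
step 2: normalize row 1 (÷1) = (0, 1, 5, 3, 5)
  row 0: subtract 4×row1 = (1, 0, 1, 0, 4)
  row 2: subtract 6×row1 = (0, 0, 4, 5, 2)
step 3: normalize row 2 (÷4) = (0, 0, 1, 3, 4)
  row 0: subtract 1×row2 = (1, 0, 0, 4, 0)
  row 1: subtract 5×row2 = (0, 1, 0, 2, 6)
  row 3: subtract 4×row2 = (0, 0, 0, 4, 6)
step 4: normalize row 3 (÷4) = (0, 0, 0, 1, 5)
  row 0: subtract 4×row3 = (1, 0, 0, 0, 1)
  row 1: subtract 2×row3 = (0, 1, 0, 0, 3)
  row 2: subtract 3×row3 = (0, 0, 1, 0, 3)

pivot columns: 0, 1, 2, 3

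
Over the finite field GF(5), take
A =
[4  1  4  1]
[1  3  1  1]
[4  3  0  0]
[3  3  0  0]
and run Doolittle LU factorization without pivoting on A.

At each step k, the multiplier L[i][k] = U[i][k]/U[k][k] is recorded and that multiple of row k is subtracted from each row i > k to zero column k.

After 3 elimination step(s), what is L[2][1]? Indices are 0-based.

L[2][1] = 3

[col 0] pivot 4
  R1 -= 4*R0 → (0, 4, 0, 2)  (L[1][0] := 4)
  R2 -= 1*R0 → (0, 2, 1, 4)  (L[2][0] := 1)
  R3 -= 2*R0 → (0, 1, 2, 3)  (L[3][0] := 2)
[col 1] pivot 4
  R2 -= 3*R1 → (0, 0, 1, 3)  (L[2][1] := 3)
  R3 -= 4*R1 → (0, 0, 2, 0)  (L[3][1] := 4)
[col 2] pivot 1
  R3 -= 2*R2 → (0, 0, 0, 4)  (L[3][2] := 2)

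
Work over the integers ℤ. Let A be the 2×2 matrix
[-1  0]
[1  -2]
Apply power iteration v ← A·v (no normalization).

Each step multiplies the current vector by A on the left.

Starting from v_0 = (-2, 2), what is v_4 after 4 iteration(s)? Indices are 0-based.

v_0 = (-2, 2).
v_1 = A·v_0 = (2, -6).
v_2 = A·v_1 = (-2, 14).
v_3 = A·v_2 = (2, -30).
v_4 = A·v_3 = (-2, 62).

v_4 = (-2, 62)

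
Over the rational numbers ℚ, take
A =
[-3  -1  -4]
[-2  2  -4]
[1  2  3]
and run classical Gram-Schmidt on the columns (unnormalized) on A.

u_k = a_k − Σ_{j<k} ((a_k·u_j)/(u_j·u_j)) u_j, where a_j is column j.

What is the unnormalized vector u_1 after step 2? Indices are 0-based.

Step 1: u_0 = a_0 = (-3, -2, 1).
Step 2: u_1 = a_1 − (1/14)·u_0 = (-11/14, 15/7, 27/14).

u_1 = (-11/14, 15/7, 27/14)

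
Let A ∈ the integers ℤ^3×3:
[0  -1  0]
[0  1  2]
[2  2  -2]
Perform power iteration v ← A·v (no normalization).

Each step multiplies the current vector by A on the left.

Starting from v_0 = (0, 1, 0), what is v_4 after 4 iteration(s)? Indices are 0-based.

v_0 = (0, 1, 0).
v_1 = A·v_0 = (-1, 1, 2).
v_2 = A·v_1 = (-1, 5, -4).
v_3 = A·v_2 = (-5, -3, 16).
v_4 = A·v_3 = (3, 29, -48).

v_4 = (3, 29, -48)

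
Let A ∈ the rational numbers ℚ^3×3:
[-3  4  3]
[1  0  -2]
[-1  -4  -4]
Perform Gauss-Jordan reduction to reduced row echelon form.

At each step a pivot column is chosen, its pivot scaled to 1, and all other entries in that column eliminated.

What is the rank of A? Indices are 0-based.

[1] R0 /= -3  ⇒  (1, -4/3, -1)
     R1 -= 1·R0  ⇒  (0, 4/3, -1)
     R2 -= -1·R0  ⇒  (0, -16/3, -5)
[2] R1 /= 4/3  ⇒  (0, 1, -3/4)
     R0 -= -4/3·R1  ⇒  (1, 0, -2)
     R2 -= -16/3·R1  ⇒  (0, 0, -9)
[3] R2 /= -9  ⇒  (0, 0, 1)
     R0 -= -2·R2  ⇒  (1, 0, 0)
     R1 -= -3/4·R2  ⇒  (0, 1, 0)

rank = 3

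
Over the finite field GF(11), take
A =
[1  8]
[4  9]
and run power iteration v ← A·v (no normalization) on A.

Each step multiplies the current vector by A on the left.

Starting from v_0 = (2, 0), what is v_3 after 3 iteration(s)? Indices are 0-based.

v_3 = (2, 5)

v_0 = (2, 0).
v_1 = A·v_0 = (2, 8).
v_2 = A·v_1 = (0, 3).
v_3 = A·v_2 = (2, 5).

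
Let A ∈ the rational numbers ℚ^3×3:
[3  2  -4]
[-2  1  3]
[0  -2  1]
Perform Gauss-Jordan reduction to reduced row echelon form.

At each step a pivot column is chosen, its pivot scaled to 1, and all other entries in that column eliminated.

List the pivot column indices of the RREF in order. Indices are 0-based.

pivot(0,0)=3: scale R0 → (1, 2/3, -4/3)
  clear (1,0): R1 −= (-2)R0 → (0, 7/3, 1/3)
pivot(1,1)=7/3: scale R1 → (0, 1, 1/7)
  clear (0,1): R0 −= (2/3)R1 → (1, 0, -10/7)
  clear (2,1): R2 −= (-2)R1 → (0, 0, 9/7)
pivot(2,2)=9/7: scale R2 → (0, 0, 1)
  clear (0,2): R0 −= (-10/7)R2 → (1, 0, 0)
  clear (1,2): R1 −= (1/7)R2 → (0, 1, 0)

pivot columns: 0, 1, 2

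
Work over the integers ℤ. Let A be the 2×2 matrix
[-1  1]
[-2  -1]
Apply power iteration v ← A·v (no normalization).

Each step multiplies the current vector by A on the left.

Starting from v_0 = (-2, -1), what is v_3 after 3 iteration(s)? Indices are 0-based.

v_0 = (-2, -1).
v_1 = A·v_0 = (1, 5).
v_2 = A·v_1 = (4, -7).
v_3 = A·v_2 = (-11, -1).

v_3 = (-11, -1)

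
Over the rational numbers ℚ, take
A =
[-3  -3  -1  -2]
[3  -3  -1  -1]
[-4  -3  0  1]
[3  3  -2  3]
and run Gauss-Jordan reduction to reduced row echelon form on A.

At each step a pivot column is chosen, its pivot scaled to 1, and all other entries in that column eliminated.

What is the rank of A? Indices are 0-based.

[1] R0 /= -3  ⇒  (1, 1, 1/3, 2/3)
     R1 -= 3·R0  ⇒  (0, -6, -2, -3)
     R2 -= -4·R0  ⇒  (0, 1, 4/3, 11/3)
     R3 -= 3·R0  ⇒  (0, 0, -3, 1)
[2] R1 /= -6  ⇒  (0, 1, 1/3, 1/2)
     R0 -= 1·R1  ⇒  (1, 0, 0, 1/6)
     R2 -= 1·R1  ⇒  (0, 0, 1, 19/6)
[3] R2 /= 1  ⇒  (0, 0, 1, 19/6)
     R1 -= 1/3·R2  ⇒  (0, 1, 0, -5/9)
     R3 -= -3·R2  ⇒  (0, 0, 0, 21/2)
[4] R3 /= 21/2  ⇒  (0, 0, 0, 1)
     R0 -= 1/6·R3  ⇒  (1, 0, 0, 0)
     R1 -= -5/9·R3  ⇒  (0, 1, 0, 0)
     R2 -= 19/6·R3  ⇒  (0, 0, 1, 0)

rank = 4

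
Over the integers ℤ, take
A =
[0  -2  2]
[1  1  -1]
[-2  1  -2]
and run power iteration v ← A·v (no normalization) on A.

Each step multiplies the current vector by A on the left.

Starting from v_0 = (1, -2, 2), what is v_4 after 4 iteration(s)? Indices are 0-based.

v_0 = (1, -2, 2).
v_1 = A·v_0 = (8, -3, -8).
v_2 = A·v_1 = (-10, 13, -3).
v_3 = A·v_2 = (-32, 6, 39).
v_4 = A·v_3 = (66, -65, -8).

v_4 = (66, -65, -8)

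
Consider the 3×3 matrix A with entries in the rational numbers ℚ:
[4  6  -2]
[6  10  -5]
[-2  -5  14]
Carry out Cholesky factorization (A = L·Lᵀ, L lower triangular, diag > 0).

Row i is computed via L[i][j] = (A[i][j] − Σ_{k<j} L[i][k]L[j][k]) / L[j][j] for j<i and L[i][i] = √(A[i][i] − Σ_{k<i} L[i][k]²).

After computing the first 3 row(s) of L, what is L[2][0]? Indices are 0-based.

Step 1: L[0][0] = √(4) = 2.
  L[1][0] = (6) / L[0][0] = 3.
Step 2: L[1][1] = √(1) = 1.
  L[2][0] = (-2) / L[0][0] = -1.
  L[2][1] = (-2) / L[1][1] = -2.
Step 3: L[2][2] = √(9) = 3.

L[2][0] = -1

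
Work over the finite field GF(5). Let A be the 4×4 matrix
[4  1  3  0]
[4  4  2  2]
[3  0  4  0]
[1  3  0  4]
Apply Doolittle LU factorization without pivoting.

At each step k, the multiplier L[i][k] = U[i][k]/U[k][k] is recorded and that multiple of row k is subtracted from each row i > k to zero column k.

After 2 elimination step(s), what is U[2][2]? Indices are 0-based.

[col 0] pivot 4
  R1 -= 1*R0 → (0, 3, 4, 2)  (L[1][0] := 1)
  R2 -= 2*R0 → (0, 3, 3, 0)  (L[2][0] := 2)
  R3 -= 4*R0 → (0, 4, 3, 4)  (L[3][0] := 4)
[col 1] pivot 3
  R2 -= 1*R1 → (0, 0, 4, 3)  (L[2][1] := 1)
  R3 -= 3*R1 → (0, 0, 1, 3)  (L[3][1] := 3)

U[2][2] = 4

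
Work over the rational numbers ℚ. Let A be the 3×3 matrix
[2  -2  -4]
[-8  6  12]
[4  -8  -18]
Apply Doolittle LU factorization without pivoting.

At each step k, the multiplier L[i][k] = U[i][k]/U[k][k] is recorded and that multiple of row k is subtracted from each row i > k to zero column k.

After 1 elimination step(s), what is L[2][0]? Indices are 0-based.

L[2][0] = 2

[col 0] pivot 2
  R1 -= -4*R0 → (0, -2, -4)  (L[1][0] := -4)
  R2 -= 2*R0 → (0, -4, -10)  (L[2][0] := 2)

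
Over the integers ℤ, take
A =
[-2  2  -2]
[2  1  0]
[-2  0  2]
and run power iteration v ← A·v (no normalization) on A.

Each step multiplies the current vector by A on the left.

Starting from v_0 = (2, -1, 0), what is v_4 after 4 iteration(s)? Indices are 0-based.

v_0 = (2, -1, 0).
v_1 = A·v_0 = (-6, 3, -4).
v_2 = A·v_1 = (26, -9, 4).
v_3 = A·v_2 = (-78, 43, -44).
v_4 = A·v_3 = (330, -113, 68).

v_4 = (330, -113, 68)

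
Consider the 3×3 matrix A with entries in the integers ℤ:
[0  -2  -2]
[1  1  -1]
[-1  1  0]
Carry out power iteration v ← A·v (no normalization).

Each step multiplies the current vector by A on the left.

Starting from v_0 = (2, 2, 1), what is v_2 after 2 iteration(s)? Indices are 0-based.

v_0 = (2, 2, 1).
v_1 = A·v_0 = (-6, 3, 0).
v_2 = A·v_1 = (-6, -3, 9).

v_2 = (-6, -3, 9)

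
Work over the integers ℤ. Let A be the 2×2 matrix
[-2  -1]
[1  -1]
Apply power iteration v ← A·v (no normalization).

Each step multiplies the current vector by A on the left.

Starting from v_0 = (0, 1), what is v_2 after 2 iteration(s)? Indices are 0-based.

v_0 = (0, 1).
v_1 = A·v_0 = (-1, -1).
v_2 = A·v_1 = (3, 0).

v_2 = (3, 0)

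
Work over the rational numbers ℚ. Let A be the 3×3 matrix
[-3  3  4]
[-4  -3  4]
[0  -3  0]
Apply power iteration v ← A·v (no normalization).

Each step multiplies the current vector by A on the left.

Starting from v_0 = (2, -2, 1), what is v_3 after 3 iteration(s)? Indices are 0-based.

v_0 = (2, -2, 1).
v_1 = A·v_0 = (-8, 2, 6).
v_2 = A·v_1 = (54, 50, -6).
v_3 = A·v_2 = (-36, -390, -150).

v_3 = (-36, -390, -150)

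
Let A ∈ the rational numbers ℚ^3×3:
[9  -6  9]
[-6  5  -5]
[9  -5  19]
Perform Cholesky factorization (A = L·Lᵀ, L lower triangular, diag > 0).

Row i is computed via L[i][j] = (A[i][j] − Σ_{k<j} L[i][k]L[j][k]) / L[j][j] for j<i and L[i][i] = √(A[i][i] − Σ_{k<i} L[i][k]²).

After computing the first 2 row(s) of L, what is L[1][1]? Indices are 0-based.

Step 1: L[0][0] = √(9) = 3.
  L[1][0] = (-6) / L[0][0] = -2.
Step 2: L[1][1] = √(1) = 1.

L[1][1] = 1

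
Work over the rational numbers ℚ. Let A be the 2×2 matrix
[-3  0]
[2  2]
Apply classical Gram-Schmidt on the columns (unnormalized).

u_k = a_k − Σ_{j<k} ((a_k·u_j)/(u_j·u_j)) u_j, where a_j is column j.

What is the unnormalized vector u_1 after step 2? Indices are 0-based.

Step 1: u_0 = a_0 = (-3, 2).
Step 2: u_1 = a_1 − (4/13)·u_0 = (12/13, 18/13).

u_1 = (12/13, 18/13)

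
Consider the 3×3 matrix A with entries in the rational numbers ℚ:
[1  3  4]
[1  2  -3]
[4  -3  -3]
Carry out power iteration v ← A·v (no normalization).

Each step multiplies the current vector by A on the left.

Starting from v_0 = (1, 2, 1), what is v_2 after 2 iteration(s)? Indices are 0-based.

v_0 = (1, 2, 1).
v_1 = A·v_0 = (11, 2, -5).
v_2 = A·v_1 = (-3, 30, 53).

v_2 = (-3, 30, 53)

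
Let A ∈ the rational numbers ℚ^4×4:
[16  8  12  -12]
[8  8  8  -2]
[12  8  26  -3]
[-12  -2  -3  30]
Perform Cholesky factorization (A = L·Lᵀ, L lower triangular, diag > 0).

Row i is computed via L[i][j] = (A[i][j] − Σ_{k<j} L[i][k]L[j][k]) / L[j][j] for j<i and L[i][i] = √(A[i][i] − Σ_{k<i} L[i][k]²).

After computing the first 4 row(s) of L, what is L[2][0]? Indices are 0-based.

L[2][0] = 3

Step 1: L[0][0] = √(16) = 4.
  L[1][0] = (8) / L[0][0] = 2.
Step 2: L[1][1] = √(4) = 2.
  L[2][0] = (12) / L[0][0] = 3.
  L[2][1] = (2) / L[1][1] = 1.
Step 3: L[2][2] = √(16) = 4.
  L[3][0] = (-12) / L[0][0] = -3.
  L[3][1] = (4) / L[1][1] = 2.
  L[3][2] = (4) / L[2][2] = 1.
Step 4: L[3][3] = √(16) = 4.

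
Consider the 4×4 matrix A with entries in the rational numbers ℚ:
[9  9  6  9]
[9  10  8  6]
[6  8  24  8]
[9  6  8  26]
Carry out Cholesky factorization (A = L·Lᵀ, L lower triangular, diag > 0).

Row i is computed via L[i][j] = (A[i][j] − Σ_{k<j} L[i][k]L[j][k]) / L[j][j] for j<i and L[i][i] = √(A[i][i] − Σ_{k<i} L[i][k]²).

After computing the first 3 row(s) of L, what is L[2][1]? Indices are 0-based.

Step 1: L[0][0] = √(9) = 3.
  L[1][0] = (9) / L[0][0] = 3.
Step 2: L[1][1] = √(1) = 1.
  L[2][0] = (6) / L[0][0] = 2.
  L[2][1] = (2) / L[1][1] = 2.
Step 3: L[2][2] = √(16) = 4.

L[2][1] = 2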